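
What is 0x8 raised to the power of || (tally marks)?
Convert 0x8 (hexadecimal) → 8 (decimal)
Convert || (tally marks) → 2 (decimal)
Compute 8 ^ 2 = 64
64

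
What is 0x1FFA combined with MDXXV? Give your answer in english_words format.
Convert 0x1FFA (hexadecimal) → 1×4096 + 15×256 + 15×16 + 10 = 8186 (decimal)
Convert MDXXV (Roman numeral) → 1000 + 500 + 10 + 10 + 5 = 1525 (decimal)
Compute 8186 + 1525 = 9711
Convert 9711 (decimal) → 9711 = 9×1000 + 7×100 + 11 → nine thousand seven hundred eleven (English words)
nine thousand seven hundred eleven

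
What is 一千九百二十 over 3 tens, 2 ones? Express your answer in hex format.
Convert 一千九百二十 (Chinese numeral) → 1×1000 + 9×100 + 2×10 = 1920 (decimal)
Convert 3 tens, 2 ones (place-value notation) → 3×10 + 2 = 32 (decimal)
Compute 1920 ÷ 32 = 60
Convert 60 (decimal) → 60 = 3×16 + 12 → 0x3C (hexadecimal)
0x3C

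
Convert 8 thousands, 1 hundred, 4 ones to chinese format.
Convert 8 thousands, 1 hundred, 4 ones (place-value notation) → 8×1000 + 1×100 + 4 = 8104 (decimal)
Convert 8104 (decimal) → 8104 = 8×1000 + 1×100 + 4 → 八千一百零四 (Chinese numeral)
八千一百零四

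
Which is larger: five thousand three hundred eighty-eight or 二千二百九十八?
Convert five thousand three hundred eighty-eight (English words) → 5×1000 + 3×100 + 88 = 5388 (decimal)
Convert 二千二百九十八 (Chinese numeral) → 2×1000 + 2×100 + 9×10 + 8 = 2298 (decimal)
Compare 5388 vs 2298: larger = 5388
5388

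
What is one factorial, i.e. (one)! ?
Convert one (English words) → 1 (decimal)
Compute 1! = 1
1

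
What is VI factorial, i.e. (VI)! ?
Convert VI (Roman numeral) → 5 + 1 = 6 (decimal)
Compute 6! = 720
720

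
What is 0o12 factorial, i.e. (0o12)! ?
Convert 0o12 (octal) → 1×8 + 2 = 10 (decimal)
Compute 10! = 3628800
3628800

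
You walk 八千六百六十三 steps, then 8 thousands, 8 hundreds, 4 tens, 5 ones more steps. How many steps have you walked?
Convert 八千六百六十三 (Chinese numeral) → 8×1000 + 6×100 + 6×10 + 3 = 8663 (decimal)
Convert 8 thousands, 8 hundreds, 4 tens, 5 ones (place-value notation) → 8×1000 + 8×100 + 4×10 + 5 = 8845 (decimal)
Compute 8663 + 8845 = 17508
17508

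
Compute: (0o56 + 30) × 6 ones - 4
Convert 0o56 (octal) → 5×8 + 6 = 46 (decimal)
Convert 6 ones (place-value notation) → 6 (decimal)
Expression in decimal: (46 + 30) × 6 - 4
Parentheses first: 46 + 30 = 76
Multiply: 76 × 6 = 456
Subtract: 456 - 4 = 452
452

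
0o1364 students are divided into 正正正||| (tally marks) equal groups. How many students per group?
Convert 0o1364 (octal) → 1×512 + 3×64 + 6×8 + 4 = 756 (decimal)
Convert 正正正||| (tally marks) → 5 + 5 + 5 + 3 = 18 (decimal)
Compute 756 ÷ 18 = 42
42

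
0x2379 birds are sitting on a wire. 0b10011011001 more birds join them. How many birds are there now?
Convert 0x2379 (hexadecimal) → 2×4096 + 3×256 + 7×16 + 9 = 9081 (decimal)
Convert 0b10011011001 (binary) → 1024 + 128 + 64 + 16 + 8 + 1 = 1241 (decimal)
Compute 9081 + 1241 = 10322
10322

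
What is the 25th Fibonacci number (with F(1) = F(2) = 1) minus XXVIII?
The 25th Fibonacci number (with F(1) = F(2) = 1) = 75025
Convert XXVIII (Roman numeral) → 10 + 10 + 5 + 1 + 1 + 1 = 28 (decimal)
Compute 75025 - 28 = 74997
74997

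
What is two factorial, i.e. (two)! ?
Convert two (English words) → 2 (decimal)
Compute 2! = 2
2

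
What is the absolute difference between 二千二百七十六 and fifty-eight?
Convert 二千二百七十六 (Chinese numeral) → 2×1000 + 2×100 + 7×10 + 6 = 2276 (decimal)
Convert fifty-eight (English words) → 58 (decimal)
Compute |2276 - 58| = 2218
2218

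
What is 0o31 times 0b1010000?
Convert 0o31 (octal) → 3×8 + 1 = 25 (decimal)
Convert 0b1010000 (binary) → 64 + 16 = 80 (decimal)
Compute 25 × 80 = 2000
2000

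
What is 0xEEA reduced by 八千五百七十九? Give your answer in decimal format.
Convert 0xEEA (hexadecimal) → 14×256 + 14×16 + 10 = 3818 (decimal)
Convert 八千五百七十九 (Chinese numeral) → 8×1000 + 5×100 + 7×10 + 9 = 8579 (decimal)
Compute 3818 - 8579 = -4761
-4761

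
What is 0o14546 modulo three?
Convert 0o14546 (octal) → 1×4096 + 4×512 + 5×64 + 4×8 + 6 = 6502 (decimal)
Convert three (English words) → 3 (decimal)
Compute 6502 mod 3 = 1
1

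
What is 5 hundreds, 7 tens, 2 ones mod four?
Convert 5 hundreds, 7 tens, 2 ones (place-value notation) → 5×100 + 7×10 + 2 = 572 (decimal)
Convert four (English words) → 4 (decimal)
Compute 572 mod 4 = 0
0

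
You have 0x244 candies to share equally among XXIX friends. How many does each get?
Convert 0x244 (hexadecimal) → 2×256 + 4×16 + 4 = 580 (decimal)
Convert XXIX (Roman numeral) → 10 + 10 + 9 = 29 (decimal)
Compute 580 ÷ 29 = 20
20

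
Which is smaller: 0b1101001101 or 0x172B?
Convert 0b1101001101 (binary) → 512 + 256 + 64 + 8 + 4 + 1 = 845 (decimal)
Convert 0x172B (hexadecimal) → 1×4096 + 7×256 + 2×16 + 11 = 5931 (decimal)
Compare 845 vs 5931: smaller = 845
845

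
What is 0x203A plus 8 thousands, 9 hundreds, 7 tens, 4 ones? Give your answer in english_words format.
Convert 0x203A (hexadecimal) → 2×4096 + 3×16 + 10 = 8250 (decimal)
Convert 8 thousands, 9 hundreds, 7 tens, 4 ones (place-value notation) → 8×1000 + 9×100 + 7×10 + 4 = 8974 (decimal)
Compute 8250 + 8974 = 17224
Convert 17224 (decimal) → 17224 = 17×1000 + 2×100 + 24 → seventeen thousand two hundred twenty-four (English words)
seventeen thousand two hundred twenty-four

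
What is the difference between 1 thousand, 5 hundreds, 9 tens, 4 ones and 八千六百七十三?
Convert 1 thousand, 5 hundreds, 9 tens, 4 ones (place-value notation) → 1×1000 + 5×100 + 9×10 + 4 = 1594 (decimal)
Convert 八千六百七十三 (Chinese numeral) → 8×1000 + 6×100 + 7×10 + 3 = 8673 (decimal)
Difference: |1594 - 8673| = 7079
7079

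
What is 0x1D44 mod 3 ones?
Convert 0x1D44 (hexadecimal) → 1×4096 + 13×256 + 4×16 + 4 = 7492 (decimal)
Convert 3 ones (place-value notation) → 3 (decimal)
Compute 7492 mod 3 = 1
1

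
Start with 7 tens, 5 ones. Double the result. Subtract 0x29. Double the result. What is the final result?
Convert 7 tens, 5 ones (place-value notation) → 7×10 + 5 = 75 (decimal)
Start: 75
75 × 2 = 150
Convert 0x29 (hexadecimal) → 2×16 + 9 = 41 (decimal)
150 - 41 = 109
109 × 2 = 218
218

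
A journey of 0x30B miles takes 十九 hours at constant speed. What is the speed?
Convert 0x30B (hexadecimal) → 3×256 + 11 = 779 (decimal)
Convert 十九 (Chinese numeral) → 1×10 + 9 = 19 (decimal)
Compute 779 ÷ 19 = 41
41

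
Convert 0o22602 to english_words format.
Convert 0o22602 (octal) → 2×4096 + 2×512 + 6×64 + 2 = 9602 (decimal)
Convert 9602 (decimal) → 9602 = 9×1000 + 6×100 + 2 → nine thousand six hundred two (English words)
nine thousand six hundred two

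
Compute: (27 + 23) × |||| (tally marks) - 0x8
Convert |||| (tally marks) → 4 (decimal)
Convert 0x8 (hexadecimal) → 8 (decimal)
Expression in decimal: (27 + 23) × 4 - 8
Parentheses first: 27 + 23 = 50
Multiply: 50 × 4 = 200
Subtract: 200 - 8 = 192
192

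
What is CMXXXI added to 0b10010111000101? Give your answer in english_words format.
Convert CMXXXI (Roman numeral) → 900 + 10 + 10 + 10 + 1 = 931 (decimal)
Convert 0b10010111000101 (binary) → 8192 + 1024 + 256 + 128 + 64 + 4 + 1 = 9669 (decimal)
Compute 931 + 9669 = 10600
Convert 10600 (decimal) → 10600 = 10×1000 + 6×100 → ten thousand six hundred (English words)
ten thousand six hundred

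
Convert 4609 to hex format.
Convert 4609 (decimal) → 4609 = 1×4096 + 2×256 + 1 → 0x1201 (hexadecimal)
0x1201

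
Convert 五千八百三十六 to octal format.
Convert 五千八百三十六 (Chinese numeral) → 5×1000 + 8×100 + 3×10 + 6 = 5836 (decimal)
Convert 5836 (decimal) → 5836 = 1×4096 + 3×512 + 3×64 + 1×8 + 4 → 0o13314 (octal)
0o13314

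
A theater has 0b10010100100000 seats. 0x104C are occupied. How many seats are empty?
Convert 0b10010100100000 (binary) → 8192 + 1024 + 256 + 32 = 9504 (decimal)
Convert 0x104C (hexadecimal) → 1×4096 + 4×16 + 12 = 4172 (decimal)
Compute 9504 - 4172 = 5332
5332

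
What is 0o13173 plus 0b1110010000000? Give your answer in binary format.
Convert 0o13173 (octal) → 1×4096 + 3×512 + 1×64 + 7×8 + 3 = 5755 (decimal)
Convert 0b1110010000000 (binary) → 4096 + 2048 + 1024 + 128 = 7296 (decimal)
Compute 5755 + 7296 = 13051
Convert 13051 (decimal) → 13051 = 8192 + 4096 + 512 + 128 + 64 + 32 + 16 + 8 + 2 + 1 → 0b11001011111011 (binary)
0b11001011111011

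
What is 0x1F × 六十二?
Convert 0x1F (hexadecimal) → 1×16 + 15 = 31 (decimal)
Convert 六十二 (Chinese numeral) → 6×10 + 2 = 62 (decimal)
Compute 31 × 62 = 1922
1922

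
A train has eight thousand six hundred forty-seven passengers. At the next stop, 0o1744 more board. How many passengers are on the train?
Convert eight thousand six hundred forty-seven (English words) → 8×1000 + 6×100 + 47 = 8647 (decimal)
Convert 0o1744 (octal) → 1×512 + 7×64 + 4×8 + 4 = 996 (decimal)
Compute 8647 + 996 = 9643
9643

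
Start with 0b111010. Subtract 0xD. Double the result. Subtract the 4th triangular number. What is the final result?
Convert 0b111010 (binary) → 32 + 16 + 8 + 2 = 58 (decimal)
Start: 58
Convert 0xD (hexadecimal) → 13 (decimal)
58 - 13 = 45
45 × 2 = 90
Convert the 4th triangular number (triangular index) → 4×5/2 = 10 (decimal)
90 - 10 = 80
80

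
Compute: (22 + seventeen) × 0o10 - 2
Convert seventeen (English words) → 17 (decimal)
Convert 0o10 (octal) → 1×8 = 8 (decimal)
Expression in decimal: (22 + 17) × 8 - 2
Parentheses first: 22 + 17 = 39
Multiply: 39 × 8 = 312
Subtract: 312 - 2 = 310
310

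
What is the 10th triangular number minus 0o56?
The 10th triangular number = 10×11/2 = 55
Convert 0o56 (octal) → 5×8 + 6 = 46 (decimal)
Compute 55 - 46 = 9
9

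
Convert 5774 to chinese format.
Convert 5774 (decimal) → 5774 = 5×1000 + 7×100 + 7×10 + 4 → 五千七百七十四 (Chinese numeral)
五千七百七十四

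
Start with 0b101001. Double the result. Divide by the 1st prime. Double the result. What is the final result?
Convert 0b101001 (binary) → 32 + 8 + 1 = 41 (decimal)
Start: 41
41 × 2 = 82
Convert the 1st prime (prime index) → 2 (decimal)
82 ÷ 2 = 41
41 × 2 = 82
82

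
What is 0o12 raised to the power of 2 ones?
Convert 0o12 (octal) → 1×8 + 2 = 10 (decimal)
Convert 2 ones (place-value notation) → 2 (decimal)
Compute 10 ^ 2 = 100
100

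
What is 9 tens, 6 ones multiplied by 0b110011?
Convert 9 tens, 6 ones (place-value notation) → 9×10 + 6 = 96 (decimal)
Convert 0b110011 (binary) → 32 + 16 + 2 + 1 = 51 (decimal)
Compute 96 × 51 = 4896
4896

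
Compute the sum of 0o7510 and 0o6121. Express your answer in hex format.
Convert 0o7510 (octal) → 7×512 + 5×64 + 1×8 = 3912 (decimal)
Convert 0o6121 (octal) → 6×512 + 1×64 + 2×8 + 1 = 3153 (decimal)
Compute 3912 + 3153 = 7065
Convert 7065 (decimal) → 7065 = 1×4096 + 11×256 + 9×16 + 9 → 0x1B99 (hexadecimal)
0x1B99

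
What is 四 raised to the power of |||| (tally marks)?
Convert 四 (Chinese numeral) → 4 (decimal)
Convert |||| (tally marks) → 4 (decimal)
Compute 4 ^ 4 = 256
256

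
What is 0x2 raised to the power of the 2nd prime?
Convert 0x2 (hexadecimal) → 2 (decimal)
Convert the 2nd prime (prime index) → 3 (decimal)
Compute 2 ^ 3 = 8
8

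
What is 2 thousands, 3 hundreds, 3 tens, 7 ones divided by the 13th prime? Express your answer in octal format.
Convert 2 thousands, 3 hundreds, 3 tens, 7 ones (place-value notation) → 2×1000 + 3×100 + 3×10 + 7 = 2337 (decimal)
Convert the 13th prime (prime index) → 41 (decimal)
Compute 2337 ÷ 41 = 57
Convert 57 (decimal) → 57 = 7×8 + 1 → 0o71 (octal)
0o71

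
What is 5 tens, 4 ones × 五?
Convert 5 tens, 4 ones (place-value notation) → 5×10 + 4 = 54 (decimal)
Convert 五 (Chinese numeral) → 5 (decimal)
Compute 54 × 5 = 270
270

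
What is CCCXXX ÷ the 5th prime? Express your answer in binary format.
Convert CCCXXX (Roman numeral) → 100 + 100 + 100 + 10 + 10 + 10 = 330 (decimal)
Convert the 5th prime (prime index) → 11 (decimal)
Compute 330 ÷ 11 = 30
Convert 30 (decimal) → 30 = 16 + 8 + 4 + 2 → 0b11110 (binary)
0b11110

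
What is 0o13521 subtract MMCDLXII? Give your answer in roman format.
Convert 0o13521 (octal) → 1×4096 + 3×512 + 5×64 + 2×8 + 1 = 5969 (decimal)
Convert MMCDLXII (Roman numeral) → 1000 + 1000 + 400 + 50 + 10 + 1 + 1 = 2462 (decimal)
Compute 5969 - 2462 = 3507
Convert 3507 (decimal) → 3507 = 1000 + 1000 + 1000 + 500 + 5 + 1 + 1 → MMMDVII (Roman numeral)
MMMDVII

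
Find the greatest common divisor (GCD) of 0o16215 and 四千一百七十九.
Convert 0o16215 (octal) → 1×4096 + 6×512 + 2×64 + 1×8 + 5 = 7309 (decimal)
Convert 四千一百七十九 (Chinese numeral) → 4×1000 + 1×100 + 7×10 + 9 = 4179 (decimal)
Compute gcd(7309, 4179) = 1
1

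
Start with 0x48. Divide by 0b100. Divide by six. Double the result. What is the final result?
Convert 0x48 (hexadecimal) → 4×16 + 8 = 72 (decimal)
Start: 72
Convert 0b100 (binary) → 4 (decimal)
72 ÷ 4 = 18
Convert six (English words) → 6 (decimal)
18 ÷ 6 = 3
3 × 2 = 6
6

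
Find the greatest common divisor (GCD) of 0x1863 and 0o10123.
Convert 0x1863 (hexadecimal) → 1×4096 + 8×256 + 6×16 + 3 = 6243 (decimal)
Convert 0o10123 (octal) → 1×4096 + 1×64 + 2×8 + 3 = 4179 (decimal)
Compute gcd(6243, 4179) = 3
3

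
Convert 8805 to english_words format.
Convert 8805 (decimal) → 8805 = 8×1000 + 8×100 + 5 → eight thousand eight hundred five (English words)
eight thousand eight hundred five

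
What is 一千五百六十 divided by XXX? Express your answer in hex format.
Convert 一千五百六十 (Chinese numeral) → 1×1000 + 5×100 + 6×10 = 1560 (decimal)
Convert XXX (Roman numeral) → 10 + 10 + 10 = 30 (decimal)
Compute 1560 ÷ 30 = 52
Convert 52 (decimal) → 52 = 3×16 + 4 → 0x34 (hexadecimal)
0x34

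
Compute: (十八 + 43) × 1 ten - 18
Convert 十八 (Chinese numeral) → 1×10 + 8 = 18 (decimal)
Convert 1 ten (place-value notation) → 1×10 = 10 (decimal)
Expression in decimal: (18 + 43) × 10 - 18
Parentheses first: 18 + 43 = 61
Multiply: 61 × 10 = 610
Subtract: 610 - 18 = 592
592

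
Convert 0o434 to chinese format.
Convert 0o434 (octal) → 4×64 + 3×8 + 4 = 284 (decimal)
Convert 284 (decimal) → 284 = 2×100 + 8×10 + 4 → 二百八十四 (Chinese numeral)
二百八十四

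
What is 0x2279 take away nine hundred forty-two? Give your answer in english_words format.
Convert 0x2279 (hexadecimal) → 2×4096 + 2×256 + 7×16 + 9 = 8825 (decimal)
Convert nine hundred forty-two (English words) → 9×100 + 42 = 942 (decimal)
Compute 8825 - 942 = 7883
Convert 7883 (decimal) → 7883 = 7×1000 + 8×100 + 83 → seven thousand eight hundred eighty-three (English words)
seven thousand eight hundred eighty-three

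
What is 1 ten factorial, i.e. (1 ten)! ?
Convert 1 ten (place-value notation) → 1×10 = 10 (decimal)
Compute 10! = 3628800
3628800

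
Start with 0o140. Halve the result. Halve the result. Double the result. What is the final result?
Convert 0o140 (octal) → 1×64 + 4×8 = 96 (decimal)
Start: 96
96 ÷ 2 = 48
48 ÷ 2 = 24
24 × 2 = 48
48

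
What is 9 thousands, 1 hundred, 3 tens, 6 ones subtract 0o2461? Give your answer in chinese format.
Convert 9 thousands, 1 hundred, 3 tens, 6 ones (place-value notation) → 9×1000 + 1×100 + 3×10 + 6 = 9136 (decimal)
Convert 0o2461 (octal) → 2×512 + 4×64 + 6×8 + 1 = 1329 (decimal)
Compute 9136 - 1329 = 7807
Convert 7807 (decimal) → 7807 = 7×1000 + 8×100 + 7 → 七千八百零七 (Chinese numeral)
七千八百零七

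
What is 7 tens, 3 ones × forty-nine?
Convert 7 tens, 3 ones (place-value notation) → 7×10 + 3 = 73 (decimal)
Convert forty-nine (English words) → 49 (decimal)
Compute 73 × 49 = 3577
3577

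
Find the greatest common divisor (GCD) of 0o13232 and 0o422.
Convert 0o13232 (octal) → 1×4096 + 3×512 + 2×64 + 3×8 + 2 = 5786 (decimal)
Convert 0o422 (octal) → 4×64 + 2×8 + 2 = 274 (decimal)
Compute gcd(5786, 274) = 2
2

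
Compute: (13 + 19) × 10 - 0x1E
Convert 0x1E (hexadecimal) → 1×16 + 14 = 30 (decimal)
Expression in decimal: (13 + 19) × 10 - 30
Parentheses first: 13 + 19 = 32
Multiply: 32 × 10 = 320
Subtract: 320 - 30 = 290
290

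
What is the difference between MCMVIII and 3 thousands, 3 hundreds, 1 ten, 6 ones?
Convert MCMVIII (Roman numeral) → 1000 + 900 + 5 + 1 + 1 + 1 = 1908 (decimal)
Convert 3 thousands, 3 hundreds, 1 ten, 6 ones (place-value notation) → 3×1000 + 3×100 + 1×10 + 6 = 3316 (decimal)
Difference: |1908 - 3316| = 1408
1408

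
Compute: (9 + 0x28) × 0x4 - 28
Convert 0x28 (hexadecimal) → 2×16 + 8 = 40 (decimal)
Convert 0x4 (hexadecimal) → 4 (decimal)
Expression in decimal: (9 + 40) × 4 - 28
Parentheses first: 9 + 40 = 49
Multiply: 49 × 4 = 196
Subtract: 196 - 28 = 168
168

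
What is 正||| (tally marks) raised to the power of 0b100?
Convert 正||| (tally marks) → 5 + 3 = 8 (decimal)
Convert 0b100 (binary) → 4 (decimal)
Compute 8 ^ 4 = 4096
4096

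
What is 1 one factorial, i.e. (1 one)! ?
Convert 1 one (place-value notation) → 1 (decimal)
Compute 1! = 1
1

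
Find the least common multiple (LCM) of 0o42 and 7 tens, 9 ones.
Convert 0o42 (octal) → 4×8 + 2 = 34 (decimal)
Convert 7 tens, 9 ones (place-value notation) → 7×10 + 9 = 79 (decimal)
Compute lcm(34, 79) = 2686
2686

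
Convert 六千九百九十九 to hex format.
Convert 六千九百九十九 (Chinese numeral) → 6×1000 + 9×100 + 9×10 + 9 = 6999 (decimal)
Convert 6999 (decimal) → 6999 = 1×4096 + 11×256 + 5×16 + 7 → 0x1B57 (hexadecimal)
0x1B57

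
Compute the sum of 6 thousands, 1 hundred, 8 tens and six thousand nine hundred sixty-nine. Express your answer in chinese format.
Convert 6 thousands, 1 hundred, 8 tens (place-value notation) → 6×1000 + 1×100 + 8×10 = 6180 (decimal)
Convert six thousand nine hundred sixty-nine (English words) → 6×1000 + 9×100 + 69 = 6969 (decimal)
Compute 6180 + 6969 = 13149
Convert 13149 (decimal) → 13149 = 1×10000 + 3×1000 + 1×100 + 4×10 + 9 → 一万三千一百四十九 (Chinese numeral)
一万三千一百四十九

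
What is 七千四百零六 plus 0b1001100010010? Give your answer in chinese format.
Convert 七千四百零六 (Chinese numeral) → 7×1000 + 4×100 + 6 = 7406 (decimal)
Convert 0b1001100010010 (binary) → 4096 + 512 + 256 + 16 + 2 = 4882 (decimal)
Compute 7406 + 4882 = 12288
Convert 12288 (decimal) → 12288 = 1×10000 + 2×1000 + 2×100 + 8×10 + 8 → 一万二千二百八十八 (Chinese numeral)
一万二千二百八十八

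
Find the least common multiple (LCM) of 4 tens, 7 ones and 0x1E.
Convert 4 tens, 7 ones (place-value notation) → 4×10 + 7 = 47 (decimal)
Convert 0x1E (hexadecimal) → 1×16 + 14 = 30 (decimal)
Compute lcm(47, 30) = 1410
1410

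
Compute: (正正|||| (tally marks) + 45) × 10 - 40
Convert 正正|||| (tally marks) → 5 + 5 + 4 = 14 (decimal)
Expression in decimal: (14 + 45) × 10 - 40
Parentheses first: 14 + 45 = 59
Multiply: 59 × 10 = 590
Subtract: 590 - 40 = 550
550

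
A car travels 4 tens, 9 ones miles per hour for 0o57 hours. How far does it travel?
Convert 4 tens, 9 ones (place-value notation) → 4×10 + 9 = 49 (decimal)
Convert 0o57 (octal) → 5×8 + 7 = 47 (decimal)
Compute 49 × 47 = 2303
2303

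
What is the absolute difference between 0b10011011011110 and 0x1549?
Convert 0b10011011011110 (binary) → 8192 + 1024 + 512 + 128 + 64 + 16 + 8 + 4 + 2 = 9950 (decimal)
Convert 0x1549 (hexadecimal) → 1×4096 + 5×256 + 4×16 + 9 = 5449 (decimal)
Compute |9950 - 5449| = 4501
4501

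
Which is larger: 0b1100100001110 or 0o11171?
Convert 0b1100100001110 (binary) → 4096 + 2048 + 256 + 8 + 4 + 2 = 6414 (decimal)
Convert 0o11171 (octal) → 1×4096 + 1×512 + 1×64 + 7×8 + 1 = 4729 (decimal)
Compare 6414 vs 4729: larger = 6414
6414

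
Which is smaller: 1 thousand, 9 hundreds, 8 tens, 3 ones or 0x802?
Convert 1 thousand, 9 hundreds, 8 tens, 3 ones (place-value notation) → 1×1000 + 9×100 + 8×10 + 3 = 1983 (decimal)
Convert 0x802 (hexadecimal) → 8×256 + 2 = 2050 (decimal)
Compare 1983 vs 2050: smaller = 1983
1983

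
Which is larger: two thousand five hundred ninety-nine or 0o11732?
Convert two thousand five hundred ninety-nine (English words) → 2×1000 + 5×100 + 99 = 2599 (decimal)
Convert 0o11732 (octal) → 1×4096 + 1×512 + 7×64 + 3×8 + 2 = 5082 (decimal)
Compare 2599 vs 5082: larger = 5082
5082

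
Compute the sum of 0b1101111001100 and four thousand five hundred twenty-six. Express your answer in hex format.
Convert 0b1101111001100 (binary) → 4096 + 2048 + 512 + 256 + 128 + 64 + 8 + 4 = 7116 (decimal)
Convert four thousand five hundred twenty-six (English words) → 4×1000 + 5×100 + 26 = 4526 (decimal)
Compute 7116 + 4526 = 11642
Convert 11642 (decimal) → 11642 = 2×4096 + 13×256 + 7×16 + 10 → 0x2D7A (hexadecimal)
0x2D7A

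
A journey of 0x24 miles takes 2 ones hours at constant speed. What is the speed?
Convert 0x24 (hexadecimal) → 2×16 + 4 = 36 (decimal)
Convert 2 ones (place-value notation) → 2 (decimal)
Compute 36 ÷ 2 = 18
18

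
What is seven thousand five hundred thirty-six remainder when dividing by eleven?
Convert seven thousand five hundred thirty-six (English words) → 7×1000 + 5×100 + 36 = 7536 (decimal)
Convert eleven (English words) → 11 (decimal)
Compute 7536 mod 11 = 1
1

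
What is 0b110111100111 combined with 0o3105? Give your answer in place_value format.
Convert 0b110111100111 (binary) → 2048 + 1024 + 256 + 128 + 64 + 32 + 4 + 2 + 1 = 3559 (decimal)
Convert 0o3105 (octal) → 3×512 + 1×64 + 5 = 1605 (decimal)
Compute 3559 + 1605 = 5164
Convert 5164 (decimal) → 5164 = 5×1000 + 1×100 + 6×10 + 4 → 5 thousands, 1 hundred, 6 tens, 4 ones (place-value notation)
5 thousands, 1 hundred, 6 tens, 4 ones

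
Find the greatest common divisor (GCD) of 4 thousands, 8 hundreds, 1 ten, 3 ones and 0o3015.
Convert 4 thousands, 8 hundreds, 1 ten, 3 ones (place-value notation) → 4×1000 + 8×100 + 1×10 + 3 = 4813 (decimal)
Convert 0o3015 (octal) → 3×512 + 1×8 + 5 = 1549 (decimal)
Compute gcd(4813, 1549) = 1
1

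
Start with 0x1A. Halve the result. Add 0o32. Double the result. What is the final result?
Convert 0x1A (hexadecimal) → 1×16 + 10 = 26 (decimal)
Start: 26
26 ÷ 2 = 13
Convert 0o32 (octal) → 3×8 + 2 = 26 (decimal)
13 + 26 = 39
39 × 2 = 78
78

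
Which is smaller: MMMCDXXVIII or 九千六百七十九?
Convert MMMCDXXVIII (Roman numeral) → 1000 + 1000 + 1000 + 400 + 10 + 10 + 5 + 1 + 1 + 1 = 3428 (decimal)
Convert 九千六百七十九 (Chinese numeral) → 9×1000 + 6×100 + 7×10 + 9 = 9679 (decimal)
Compare 3428 vs 9679: smaller = 3428
3428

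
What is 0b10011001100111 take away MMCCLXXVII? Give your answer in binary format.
Convert 0b10011001100111 (binary) → 8192 + 1024 + 512 + 64 + 32 + 4 + 2 + 1 = 9831 (decimal)
Convert MMCCLXXVII (Roman numeral) → 1000 + 1000 + 100 + 100 + 50 + 10 + 10 + 5 + 1 + 1 = 2277 (decimal)
Compute 9831 - 2277 = 7554
Convert 7554 (decimal) → 7554 = 4096 + 2048 + 1024 + 256 + 128 + 2 → 0b1110110000010 (binary)
0b1110110000010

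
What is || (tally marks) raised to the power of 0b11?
Convert || (tally marks) → 2 (decimal)
Convert 0b11 (binary) → 2 + 1 = 3 (decimal)
Compute 2 ^ 3 = 8
8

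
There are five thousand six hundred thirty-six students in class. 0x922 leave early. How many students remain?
Convert five thousand six hundred thirty-six (English words) → 5×1000 + 6×100 + 36 = 5636 (decimal)
Convert 0x922 (hexadecimal) → 9×256 + 2×16 + 2 = 2338 (decimal)
Compute 5636 - 2338 = 3298
3298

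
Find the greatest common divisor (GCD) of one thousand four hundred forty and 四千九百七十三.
Convert one thousand four hundred forty (English words) → 1×1000 + 4×100 + 40 = 1440 (decimal)
Convert 四千九百七十三 (Chinese numeral) → 4×1000 + 9×100 + 7×10 + 3 = 4973 (decimal)
Compute gcd(1440, 4973) = 1
1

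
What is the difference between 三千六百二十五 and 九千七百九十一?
Convert 三千六百二十五 (Chinese numeral) → 3×1000 + 6×100 + 2×10 + 5 = 3625 (decimal)
Convert 九千七百九十一 (Chinese numeral) → 9×1000 + 7×100 + 9×10 + 1 = 9791 (decimal)
Difference: |3625 - 9791| = 6166
6166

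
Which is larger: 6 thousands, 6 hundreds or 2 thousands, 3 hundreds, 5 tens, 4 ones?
Convert 6 thousands, 6 hundreds (place-value notation) → 6×1000 + 6×100 = 6600 (decimal)
Convert 2 thousands, 3 hundreds, 5 tens, 4 ones (place-value notation) → 2×1000 + 3×100 + 5×10 + 4 = 2354 (decimal)
Compare 6600 vs 2354: larger = 6600
6600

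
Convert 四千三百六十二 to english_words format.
Convert 四千三百六十二 (Chinese numeral) → 4×1000 + 3×100 + 6×10 + 2 = 4362 (decimal)
Convert 4362 (decimal) → 4362 = 4×1000 + 3×100 + 62 → four thousand three hundred sixty-two (English words)
four thousand three hundred sixty-two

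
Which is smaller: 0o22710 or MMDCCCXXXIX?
Convert 0o22710 (octal) → 2×4096 + 2×512 + 7×64 + 1×8 = 9672 (decimal)
Convert MMDCCCXXXIX (Roman numeral) → 1000 + 1000 + 500 + 100 + 100 + 100 + 10 + 10 + 10 + 9 = 2839 (decimal)
Compare 9672 vs 2839: smaller = 2839
2839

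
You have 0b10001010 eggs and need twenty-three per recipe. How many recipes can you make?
Convert 0b10001010 (binary) → 128 + 8 + 2 = 138 (decimal)
Convert twenty-three (English words) → 23 (decimal)
Compute 138 ÷ 23 = 6
6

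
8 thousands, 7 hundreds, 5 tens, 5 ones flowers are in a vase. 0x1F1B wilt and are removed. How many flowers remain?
Convert 8 thousands, 7 hundreds, 5 tens, 5 ones (place-value notation) → 8×1000 + 7×100 + 5×10 + 5 = 8755 (decimal)
Convert 0x1F1B (hexadecimal) → 1×4096 + 15×256 + 1×16 + 11 = 7963 (decimal)
Compute 8755 - 7963 = 792
792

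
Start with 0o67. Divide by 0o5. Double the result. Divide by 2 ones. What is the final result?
Convert 0o67 (octal) → 6×8 + 7 = 55 (decimal)
Start: 55
Convert 0o5 (octal) → 5 (decimal)
55 ÷ 5 = 11
11 × 2 = 22
Convert 2 ones (place-value notation) → 2 (decimal)
22 ÷ 2 = 11
11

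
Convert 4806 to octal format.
Convert 4806 (decimal) → 4806 = 1×4096 + 1×512 + 3×64 + 6 → 0o11306 (octal)
0o11306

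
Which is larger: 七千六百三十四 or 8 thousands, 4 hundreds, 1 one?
Convert 七千六百三十四 (Chinese numeral) → 7×1000 + 6×100 + 3×10 + 4 = 7634 (decimal)
Convert 8 thousands, 4 hundreds, 1 one (place-value notation) → 8×1000 + 4×100 + 1 = 8401 (decimal)
Compare 7634 vs 8401: larger = 8401
8401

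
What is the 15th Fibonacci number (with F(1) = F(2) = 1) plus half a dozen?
The 15th Fibonacci number (with F(1) = F(2) = 1): 1, 1, 2, 3, 5, 8, 13, 21, 34, 55, 89, 144, 233, 377, 610 → 610
Convert half a dozen (colloquial) → 6 (decimal)
Compute 610 + 6 = 616
616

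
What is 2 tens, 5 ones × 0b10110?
Convert 2 tens, 5 ones (place-value notation) → 2×10 + 5 = 25 (decimal)
Convert 0b10110 (binary) → 16 + 4 + 2 = 22 (decimal)
Compute 25 × 22 = 550
550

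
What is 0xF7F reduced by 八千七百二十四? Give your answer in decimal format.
Convert 0xF7F (hexadecimal) → 15×256 + 7×16 + 15 = 3967 (decimal)
Convert 八千七百二十四 (Chinese numeral) → 8×1000 + 7×100 + 2×10 + 4 = 8724 (decimal)
Compute 3967 - 8724 = -4757
-4757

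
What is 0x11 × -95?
Convert 0x11 (hexadecimal) → 1×16 + 1 = 17 (decimal)
Compute 17 × -95 = -1615
-1615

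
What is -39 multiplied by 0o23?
Convert 0o23 (octal) → 2×8 + 3 = 19 (decimal)
Compute -39 × 19 = -741
-741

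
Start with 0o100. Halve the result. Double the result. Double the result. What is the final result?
Convert 0o100 (octal) → 1×64 = 64 (decimal)
Start: 64
64 ÷ 2 = 32
32 × 2 = 64
64 × 2 = 128
128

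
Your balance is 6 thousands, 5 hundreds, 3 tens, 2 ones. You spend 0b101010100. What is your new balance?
Convert 6 thousands, 5 hundreds, 3 tens, 2 ones (place-value notation) → 6×1000 + 5×100 + 3×10 + 2 = 6532 (decimal)
Convert 0b101010100 (binary) → 256 + 64 + 16 + 4 = 340 (decimal)
Compute 6532 - 340 = 6192
6192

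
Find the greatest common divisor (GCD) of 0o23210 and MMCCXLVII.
Convert 0o23210 (octal) → 2×4096 + 3×512 + 2×64 + 1×8 = 9864 (decimal)
Convert MMCCXLVII (Roman numeral) → 1000 + 1000 + 100 + 100 + 40 + 5 + 1 + 1 = 2247 (decimal)
Compute gcd(9864, 2247) = 3
3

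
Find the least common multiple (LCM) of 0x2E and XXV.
Convert 0x2E (hexadecimal) → 2×16 + 14 = 46 (decimal)
Convert XXV (Roman numeral) → 10 + 10 + 5 = 25 (decimal)
Compute lcm(46, 25) = 1150
1150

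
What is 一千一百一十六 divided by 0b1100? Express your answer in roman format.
Convert 一千一百一十六 (Chinese numeral) → 1×1000 + 1×100 + 1×10 + 6 = 1116 (decimal)
Convert 0b1100 (binary) → 8 + 4 = 12 (decimal)
Compute 1116 ÷ 12 = 93
Convert 93 (decimal) → 93 = 90 + 1 + 1 + 1 → XCIII (Roman numeral)
XCIII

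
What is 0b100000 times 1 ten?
Convert 0b100000 (binary) → 32 (decimal)
Convert 1 ten (place-value notation) → 1×10 = 10 (decimal)
Compute 32 × 10 = 320
320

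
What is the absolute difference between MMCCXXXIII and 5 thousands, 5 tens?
Convert MMCCXXXIII (Roman numeral) → 1000 + 1000 + 100 + 100 + 10 + 10 + 10 + 1 + 1 + 1 = 2233 (decimal)
Convert 5 thousands, 5 tens (place-value notation) → 5×1000 + 5×10 = 5050 (decimal)
Compute |2233 - 5050| = 2817
2817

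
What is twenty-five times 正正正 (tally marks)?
Convert twenty-five (English words) → 25 (decimal)
Convert 正正正 (tally marks) → 5 + 5 + 5 = 15 (decimal)
Compute 25 × 15 = 375
375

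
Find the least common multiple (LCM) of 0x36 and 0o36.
Convert 0x36 (hexadecimal) → 3×16 + 6 = 54 (decimal)
Convert 0o36 (octal) → 3×8 + 6 = 30 (decimal)
Compute lcm(54, 30) = 270
270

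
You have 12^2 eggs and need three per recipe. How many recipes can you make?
Convert 12^2 (power) → 144 (decimal)
Convert three (English words) → 3 (decimal)
Compute 144 ÷ 3 = 48
48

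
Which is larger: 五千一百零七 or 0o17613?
Convert 五千一百零七 (Chinese numeral) → 5×1000 + 1×100 + 7 = 5107 (decimal)
Convert 0o17613 (octal) → 1×4096 + 7×512 + 6×64 + 1×8 + 3 = 8075 (decimal)
Compare 5107 vs 8075: larger = 8075
8075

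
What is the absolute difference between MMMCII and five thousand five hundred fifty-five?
Convert MMMCII (Roman numeral) → 1000 + 1000 + 1000 + 100 + 1 + 1 = 3102 (decimal)
Convert five thousand five hundred fifty-five (English words) → 5×1000 + 5×100 + 55 = 5555 (decimal)
Compute |3102 - 5555| = 2453
2453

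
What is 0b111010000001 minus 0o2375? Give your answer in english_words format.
Convert 0b111010000001 (binary) → 2048 + 1024 + 512 + 128 + 1 = 3713 (decimal)
Convert 0o2375 (octal) → 2×512 + 3×64 + 7×8 + 5 = 1277 (decimal)
Compute 3713 - 1277 = 2436
Convert 2436 (decimal) → 2436 = 2×1000 + 4×100 + 36 → two thousand four hundred thirty-six (English words)
two thousand four hundred thirty-six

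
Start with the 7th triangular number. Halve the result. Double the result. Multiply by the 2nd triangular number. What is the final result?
Convert the 7th triangular number (triangular index) → 7×8/2 = 28 (decimal)
Start: 28
28 ÷ 2 = 14
14 × 2 = 28
Convert the 2nd triangular number (triangular index) → 2×3/2 = 3 (decimal)
28 × 3 = 84
84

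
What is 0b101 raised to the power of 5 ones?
Convert 0b101 (binary) → 4 + 1 = 5 (decimal)
Convert 5 ones (place-value notation) → 5 (decimal)
Compute 5 ^ 5 = 3125
3125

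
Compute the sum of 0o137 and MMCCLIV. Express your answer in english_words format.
Convert 0o137 (octal) → 1×64 + 3×8 + 7 = 95 (decimal)
Convert MMCCLIV (Roman numeral) → 1000 + 1000 + 100 + 100 + 50 + 4 = 2254 (decimal)
Compute 95 + 2254 = 2349
Convert 2349 (decimal) → 2349 = 2×1000 + 3×100 + 49 → two thousand three hundred forty-nine (English words)
two thousand three hundred forty-nine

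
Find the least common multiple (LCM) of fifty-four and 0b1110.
Convert fifty-four (English words) → 54 (decimal)
Convert 0b1110 (binary) → 8 + 4 + 2 = 14 (decimal)
Compute lcm(54, 14) = 378
378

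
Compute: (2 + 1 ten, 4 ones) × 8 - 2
Convert 1 ten, 4 ones (place-value notation) → 1×10 + 4 = 14 (decimal)
Expression in decimal: (2 + 14) × 8 - 2
Parentheses first: 2 + 14 = 16
Multiply: 16 × 8 = 128
Subtract: 128 - 2 = 126
126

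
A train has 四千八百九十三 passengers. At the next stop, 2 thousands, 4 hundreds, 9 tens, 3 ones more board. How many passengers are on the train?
Convert 四千八百九十三 (Chinese numeral) → 4×1000 + 8×100 + 9×10 + 3 = 4893 (decimal)
Convert 2 thousands, 4 hundreds, 9 tens, 3 ones (place-value notation) → 2×1000 + 4×100 + 9×10 + 3 = 2493 (decimal)
Compute 4893 + 2493 = 7386
7386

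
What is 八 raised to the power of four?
Convert 八 (Chinese numeral) → 8 (decimal)
Convert four (English words) → 4 (decimal)
Compute 8 ^ 4 = 4096
4096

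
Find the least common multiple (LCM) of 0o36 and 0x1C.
Convert 0o36 (octal) → 3×8 + 6 = 30 (decimal)
Convert 0x1C (hexadecimal) → 1×16 + 12 = 28 (decimal)
Compute lcm(30, 28) = 420
420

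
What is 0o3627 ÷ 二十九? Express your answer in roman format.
Convert 0o3627 (octal) → 3×512 + 6×64 + 2×8 + 7 = 1943 (decimal)
Convert 二十九 (Chinese numeral) → 2×10 + 9 = 29 (decimal)
Compute 1943 ÷ 29 = 67
Convert 67 (decimal) → 67 = 50 + 10 + 5 + 1 + 1 → LXVII (Roman numeral)
LXVII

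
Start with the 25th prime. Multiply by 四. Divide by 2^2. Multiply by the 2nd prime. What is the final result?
Convert the 25th prime (prime index) → 97 (decimal)
Start: 97
Convert 四 (Chinese numeral) → 4 (decimal)
97 × 4 = 388
Convert 2^2 (power) → 4 (decimal)
388 ÷ 4 = 97
Convert the 2nd prime (prime index) → 3 (decimal)
97 × 3 = 291
291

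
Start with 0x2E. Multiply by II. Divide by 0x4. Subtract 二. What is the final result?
Convert 0x2E (hexadecimal) → 2×16 + 14 = 46 (decimal)
Start: 46
Convert II (Roman numeral) → 1 + 1 = 2 (decimal)
46 × 2 = 92
Convert 0x4 (hexadecimal) → 4 (decimal)
92 ÷ 4 = 23
Convert 二 (Chinese numeral) → 2 (decimal)
23 - 2 = 21
21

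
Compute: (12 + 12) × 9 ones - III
Convert 9 ones (place-value notation) → 9 (decimal)
Convert III (Roman numeral) → 1 + 1 + 1 = 3 (decimal)
Expression in decimal: (12 + 12) × 9 - 3
Parentheses first: 12 + 12 = 24
Multiply: 24 × 9 = 216
Subtract: 216 - 3 = 213
213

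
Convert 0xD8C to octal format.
Convert 0xD8C (hexadecimal) → 13×256 + 8×16 + 12 = 3468 (decimal)
Convert 3468 (decimal) → 3468 = 6×512 + 6×64 + 1×8 + 4 → 0o6614 (octal)
0o6614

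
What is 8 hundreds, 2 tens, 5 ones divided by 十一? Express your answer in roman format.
Convert 8 hundreds, 2 tens, 5 ones (place-value notation) → 8×100 + 2×10 + 5 = 825 (decimal)
Convert 十一 (Chinese numeral) → 1×10 + 1 = 11 (decimal)
Compute 825 ÷ 11 = 75
Convert 75 (decimal) → 75 = 50 + 10 + 10 + 5 → LXXV (Roman numeral)
LXXV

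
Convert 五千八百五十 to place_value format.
Convert 五千八百五十 (Chinese numeral) → 5×1000 + 8×100 + 5×10 = 5850 (decimal)
Convert 5850 (decimal) → 5850 = 5×1000 + 8×100 + 5×10 → 5 thousands, 8 hundreds, 5 tens (place-value notation)
5 thousands, 8 hundreds, 5 tens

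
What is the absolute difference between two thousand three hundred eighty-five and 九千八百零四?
Convert two thousand three hundred eighty-five (English words) → 2×1000 + 3×100 + 85 = 2385 (decimal)
Convert 九千八百零四 (Chinese numeral) → 9×1000 + 8×100 + 4 = 9804 (decimal)
Compute |2385 - 9804| = 7419
7419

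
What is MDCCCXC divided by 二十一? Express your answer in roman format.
Convert MDCCCXC (Roman numeral) → 1000 + 500 + 100 + 100 + 100 + 90 = 1890 (decimal)
Convert 二十一 (Chinese numeral) → 2×10 + 1 = 21 (decimal)
Compute 1890 ÷ 21 = 90
Convert 90 (decimal) → XC (Roman numeral)
XC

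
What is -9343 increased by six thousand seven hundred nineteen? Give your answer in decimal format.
Convert six thousand seven hundred nineteen (English words) → 6×1000 + 7×100 + 19 = 6719 (decimal)
Compute -9343 + 6719 = -2624
-2624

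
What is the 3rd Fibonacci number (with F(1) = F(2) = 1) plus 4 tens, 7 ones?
The 3rd Fibonacci number (with F(1) = F(2) = 1): 1, 1, 2 → 2
Convert 4 tens, 7 ones (place-value notation) → 4×10 + 7 = 47 (decimal)
Compute 2 + 47 = 49
49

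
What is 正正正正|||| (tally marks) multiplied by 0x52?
Convert 正正正正|||| (tally marks) → 5 + 5 + 5 + 5 + 4 = 24 (decimal)
Convert 0x52 (hexadecimal) → 5×16 + 2 = 82 (decimal)
Compute 24 × 82 = 1968
1968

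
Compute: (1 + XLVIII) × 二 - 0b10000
Convert XLVIII (Roman numeral) → 40 + 5 + 1 + 1 + 1 = 48 (decimal)
Convert 二 (Chinese numeral) → 2 (decimal)
Convert 0b10000 (binary) → 16 (decimal)
Expression in decimal: (1 + 48) × 2 - 16
Parentheses first: 1 + 48 = 49
Multiply: 49 × 2 = 98
Subtract: 98 - 16 = 82
82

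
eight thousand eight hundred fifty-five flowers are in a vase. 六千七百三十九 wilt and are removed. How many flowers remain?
Convert eight thousand eight hundred fifty-five (English words) → 8×1000 + 8×100 + 55 = 8855 (decimal)
Convert 六千七百三十九 (Chinese numeral) → 6×1000 + 7×100 + 3×10 + 9 = 6739 (decimal)
Compute 8855 - 6739 = 2116
2116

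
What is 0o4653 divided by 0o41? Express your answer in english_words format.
Convert 0o4653 (octal) → 4×512 + 6×64 + 5×8 + 3 = 2475 (decimal)
Convert 0o41 (octal) → 4×8 + 1 = 33 (decimal)
Compute 2475 ÷ 33 = 75
Convert 75 (decimal) → seventy-five (English words)
seventy-five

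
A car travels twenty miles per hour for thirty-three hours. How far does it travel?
Convert twenty (English words) → 20 (decimal)
Convert thirty-three (English words) → 33 (decimal)
Compute 20 × 33 = 660
660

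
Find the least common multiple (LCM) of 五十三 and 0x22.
Convert 五十三 (Chinese numeral) → 5×10 + 3 = 53 (decimal)
Convert 0x22 (hexadecimal) → 2×16 + 2 = 34 (decimal)
Compute lcm(53, 34) = 1802
1802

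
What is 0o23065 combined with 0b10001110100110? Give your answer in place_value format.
Convert 0o23065 (octal) → 2×4096 + 3×512 + 6×8 + 5 = 9781 (decimal)
Convert 0b10001110100110 (binary) → 8192 + 512 + 256 + 128 + 32 + 4 + 2 = 9126 (decimal)
Compute 9781 + 9126 = 18907
Convert 18907 (decimal) → 18907 = 18×1000 + 9×100 + 7 → 18 thousands, 9 hundreds, 7 ones (place-value notation)
18 thousands, 9 hundreds, 7 ones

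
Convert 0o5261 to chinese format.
Convert 0o5261 (octal) → 5×512 + 2×64 + 6×8 + 1 = 2737 (decimal)
Convert 2737 (decimal) → 2737 = 2×1000 + 7×100 + 3×10 + 7 → 二千七百三十七 (Chinese numeral)
二千七百三十七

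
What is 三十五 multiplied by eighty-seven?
Convert 三十五 (Chinese numeral) → 3×10 + 5 = 35 (decimal)
Convert eighty-seven (English words) → 87 (decimal)
Compute 35 × 87 = 3045
3045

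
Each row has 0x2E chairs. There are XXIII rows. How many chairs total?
Convert 0x2E (hexadecimal) → 2×16 + 14 = 46 (decimal)
Convert XXIII (Roman numeral) → 10 + 10 + 1 + 1 + 1 = 23 (decimal)
Compute 46 × 23 = 1058
1058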